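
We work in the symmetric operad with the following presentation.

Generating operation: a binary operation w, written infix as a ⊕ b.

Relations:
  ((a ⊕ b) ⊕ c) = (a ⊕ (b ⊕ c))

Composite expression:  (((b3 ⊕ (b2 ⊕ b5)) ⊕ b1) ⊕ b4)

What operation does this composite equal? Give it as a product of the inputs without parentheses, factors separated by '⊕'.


Associativity of w dissolves the nesting; only the b-input order survives.
(b2 ⊕ b5) spells out as b2 ⊕ b5
(b3 ⊕ (b2 ⊕ b5)) spells out as b3 ⊕ b2 ⊕ b5
((b3 ⊕ (b2 ⊕ b5)) ⊕ b1) spells out as b3 ⊕ b2 ⊕ b5 ⊕ b1
(((b3 ⊕ (b2 ⊕ b5)) ⊕ b1) ⊕ b4) spells out as b3 ⊕ b2 ⊕ b5 ⊕ b1 ⊕ b4

b3 ⊕ b2 ⊕ b5 ⊕ b1 ⊕ b4


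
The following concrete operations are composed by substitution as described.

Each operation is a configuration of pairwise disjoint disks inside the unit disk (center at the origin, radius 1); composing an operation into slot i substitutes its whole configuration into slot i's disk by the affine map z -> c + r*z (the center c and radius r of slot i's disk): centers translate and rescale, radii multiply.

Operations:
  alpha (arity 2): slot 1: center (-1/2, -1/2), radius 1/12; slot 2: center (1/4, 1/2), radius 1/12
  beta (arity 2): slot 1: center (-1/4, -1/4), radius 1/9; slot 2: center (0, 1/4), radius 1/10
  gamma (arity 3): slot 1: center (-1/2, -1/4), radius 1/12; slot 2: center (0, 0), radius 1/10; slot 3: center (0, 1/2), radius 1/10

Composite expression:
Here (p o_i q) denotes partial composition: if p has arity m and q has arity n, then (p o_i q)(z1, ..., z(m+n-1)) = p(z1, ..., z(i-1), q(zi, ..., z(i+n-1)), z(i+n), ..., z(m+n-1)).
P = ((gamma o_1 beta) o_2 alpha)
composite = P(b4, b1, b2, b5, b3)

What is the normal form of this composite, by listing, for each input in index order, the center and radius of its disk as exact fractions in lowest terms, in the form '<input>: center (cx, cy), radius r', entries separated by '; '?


b1: center (-121/240, -7/30), radius 1/1440; b2: center (-239/480, -9/40), radius 1/1440; b3: center (0, 1/2), radius 1/10; b4: center (-25/48, -13/48), radius 1/108; b5: center (0, 0), radius 1/10

Each b-disk chains the slot maps above it in gamma; radii multiply.
tracing b4 down its 2-map path: center (-25/48, -13/48), radius 1/108
tracing b1 down its 3-map path: center (-121/240, -7/30), radius 1/1440
tracing b2 down its 3-map path: center (-239/480, -9/40), radius 1/1440
tracing b5 down its 1-map path: center (0, 0), radius 1/10
tracing b3 down its 1-map path: center (0, 1/2), radius 1/10


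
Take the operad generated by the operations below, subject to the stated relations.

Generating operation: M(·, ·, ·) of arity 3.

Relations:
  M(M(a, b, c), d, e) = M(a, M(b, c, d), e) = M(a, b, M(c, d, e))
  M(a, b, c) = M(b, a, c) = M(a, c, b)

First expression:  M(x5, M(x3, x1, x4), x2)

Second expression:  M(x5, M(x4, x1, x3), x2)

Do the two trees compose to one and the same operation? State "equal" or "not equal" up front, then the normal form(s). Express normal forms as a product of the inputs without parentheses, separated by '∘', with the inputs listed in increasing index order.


equal; both compose to x1 ∘ x2 ∘ x3 ∘ x4 ∘ x5

The first composite normalizes to x1 ∘ x2 ∘ x3 ∘ x4 ∘ x5
The second composite normalizes to x1 ∘ x2 ∘ x3 ∘ x4 ∘ x5
The forms coincide; equal.


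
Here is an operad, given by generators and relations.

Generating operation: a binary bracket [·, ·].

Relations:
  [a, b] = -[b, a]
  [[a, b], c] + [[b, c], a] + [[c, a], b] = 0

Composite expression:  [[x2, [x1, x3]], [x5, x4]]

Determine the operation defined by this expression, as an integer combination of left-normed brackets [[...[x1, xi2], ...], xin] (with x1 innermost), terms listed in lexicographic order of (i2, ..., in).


[[[[x1, x3], x2], x4], x5] - [[[[x1, x3], x2], x5], x4]


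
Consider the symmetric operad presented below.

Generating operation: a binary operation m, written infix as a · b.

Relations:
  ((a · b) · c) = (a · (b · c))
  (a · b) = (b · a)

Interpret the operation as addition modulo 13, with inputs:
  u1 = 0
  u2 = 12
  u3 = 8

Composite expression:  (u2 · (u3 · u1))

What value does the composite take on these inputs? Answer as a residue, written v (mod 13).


7 (mod 13)


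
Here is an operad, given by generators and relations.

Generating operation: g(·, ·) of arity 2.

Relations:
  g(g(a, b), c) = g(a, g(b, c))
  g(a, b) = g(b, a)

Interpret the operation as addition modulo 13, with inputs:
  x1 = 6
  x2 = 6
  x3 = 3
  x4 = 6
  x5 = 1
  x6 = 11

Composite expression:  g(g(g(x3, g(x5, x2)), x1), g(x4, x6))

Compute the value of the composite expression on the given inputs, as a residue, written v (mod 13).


7 (mod 13)

g(x5, x2) = 7
g(x3, g(x5, x2)) = 10
g(g(x3, g(x5, x2)), x1) = 3
g(x4, x6) = 4
g(g(g(x3, g(x5, x2)), x1), g(x4, x6)) = 7


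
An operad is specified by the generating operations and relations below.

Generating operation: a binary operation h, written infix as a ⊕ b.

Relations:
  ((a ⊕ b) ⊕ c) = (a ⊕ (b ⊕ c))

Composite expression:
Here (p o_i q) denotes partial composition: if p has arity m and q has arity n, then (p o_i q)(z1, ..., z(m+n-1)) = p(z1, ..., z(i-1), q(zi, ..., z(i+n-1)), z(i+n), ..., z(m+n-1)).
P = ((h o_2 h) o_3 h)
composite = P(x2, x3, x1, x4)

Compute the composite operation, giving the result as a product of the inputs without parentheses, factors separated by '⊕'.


x2 ⊕ x3 ⊕ x1 ⊕ x4

Key point: h is associative — brackets drop, the x-order remains.
(x1 ⊕ x4) spells out as x1 ⊕ x4
(x3 ⊕ (x1 ⊕ x4)) spells out as x3 ⊕ x1 ⊕ x4
(x2 ⊕ (x3 ⊕ (x1 ⊕ x4))) spells out as x2 ⊕ x3 ⊕ x1 ⊕ x4


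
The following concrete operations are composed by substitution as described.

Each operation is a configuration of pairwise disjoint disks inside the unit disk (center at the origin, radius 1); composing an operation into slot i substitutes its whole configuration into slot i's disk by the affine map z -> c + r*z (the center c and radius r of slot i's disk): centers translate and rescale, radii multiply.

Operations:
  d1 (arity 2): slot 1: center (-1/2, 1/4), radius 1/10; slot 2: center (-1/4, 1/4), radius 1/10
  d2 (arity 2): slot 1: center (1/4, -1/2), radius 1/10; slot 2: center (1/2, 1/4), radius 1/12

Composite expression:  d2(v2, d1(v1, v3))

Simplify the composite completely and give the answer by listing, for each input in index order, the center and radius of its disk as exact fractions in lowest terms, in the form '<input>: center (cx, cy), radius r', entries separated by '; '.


v1: center (11/24, 13/48), radius 1/120; v2: center (1/4, -1/2), radius 1/10; v3: center (23/48, 13/48), radius 1/120

Nesting under d2 composes maps z -> c + r*z down each v-path.
tracing v2 down its 1-map path: center (1/4, -1/2), radius 1/10
tracing v1 down its 2-map path: center (11/24, 13/48), radius 1/120
tracing v3 down its 2-map path: center (23/48, 13/48), radius 1/120


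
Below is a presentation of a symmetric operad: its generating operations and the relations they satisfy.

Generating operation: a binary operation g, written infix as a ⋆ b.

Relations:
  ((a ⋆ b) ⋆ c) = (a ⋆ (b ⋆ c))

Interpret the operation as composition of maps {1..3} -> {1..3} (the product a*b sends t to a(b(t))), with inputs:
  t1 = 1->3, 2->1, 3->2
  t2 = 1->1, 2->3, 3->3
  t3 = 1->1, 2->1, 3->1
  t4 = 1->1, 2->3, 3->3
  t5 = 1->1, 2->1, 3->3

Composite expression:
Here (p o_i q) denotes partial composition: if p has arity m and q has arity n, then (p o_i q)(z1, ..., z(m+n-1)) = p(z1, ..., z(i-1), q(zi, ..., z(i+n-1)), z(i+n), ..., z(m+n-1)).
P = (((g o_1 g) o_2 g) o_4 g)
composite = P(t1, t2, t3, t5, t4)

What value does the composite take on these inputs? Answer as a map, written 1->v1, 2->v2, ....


(t2 ⋆ t3) = 1->1, 2->1, 3->1
(t1 ⋆ (t2 ⋆ t3)) = 1->3, 2->3, 3->3
(t5 ⋆ t4) = 1->1, 2->3, 3->3
((t1 ⋆ (t2 ⋆ t3)) ⋆ (t5 ⋆ t4)) = 1->3, 2->3, 3->3

1->3, 2->3, 3->3


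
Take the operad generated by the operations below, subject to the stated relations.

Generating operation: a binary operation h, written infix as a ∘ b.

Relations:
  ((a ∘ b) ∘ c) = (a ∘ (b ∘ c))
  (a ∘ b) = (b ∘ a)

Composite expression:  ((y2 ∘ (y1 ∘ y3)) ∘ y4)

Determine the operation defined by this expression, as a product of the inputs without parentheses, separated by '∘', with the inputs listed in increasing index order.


y1 ∘ y2 ∘ y3 ∘ y4

Reordering under h is free, so list the y-inputs canonically.
(y1 ∘ y3) unparenthesizes to y1 ∘ y3
(y2 ∘ (y1 ∘ y3)) unparenthesizes to y2 ∘ y1 ∘ y3
((y2 ∘ (y1 ∘ y3)) ∘ y4) unparenthesizes to y2 ∘ y1 ∘ y3 ∘ y4
rearranged into index order: y1 ∘ y2 ∘ y3 ∘ y4


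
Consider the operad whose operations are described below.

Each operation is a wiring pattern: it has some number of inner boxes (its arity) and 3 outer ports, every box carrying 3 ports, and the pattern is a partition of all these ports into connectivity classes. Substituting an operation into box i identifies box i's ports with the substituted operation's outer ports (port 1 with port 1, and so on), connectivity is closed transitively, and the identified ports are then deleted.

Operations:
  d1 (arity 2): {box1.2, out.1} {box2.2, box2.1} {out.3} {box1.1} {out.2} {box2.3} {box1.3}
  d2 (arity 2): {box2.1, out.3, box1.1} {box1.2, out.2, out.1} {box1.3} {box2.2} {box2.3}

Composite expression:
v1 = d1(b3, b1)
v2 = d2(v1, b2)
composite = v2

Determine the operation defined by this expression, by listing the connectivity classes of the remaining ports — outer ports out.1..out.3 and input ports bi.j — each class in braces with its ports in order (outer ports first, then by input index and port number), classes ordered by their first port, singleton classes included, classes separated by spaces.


Reachability decides: close wires over d2-identified ports.
after d1, the pattern on (b3, b1) reads {out.1, b3.2} {out.2} {out.3} {b1.1, b1.2} {b1.3} {b3.1} {b3.3} (out.j = its outer ports)
after d2, the pattern on (b3, b1, b2) reads {out.1, out.2} {out.3, b2.1, b3.2} {b1.1, b1.2} {b1.3} {b2.2} {b2.3} {b3.1} {b3.3} (out.j = its outer ports)

{out.1, out.2} {out.3, b2.1, b3.2} {b1.1, b1.2} {b1.3} {b2.2} {b2.3} {b3.1} {b3.3}


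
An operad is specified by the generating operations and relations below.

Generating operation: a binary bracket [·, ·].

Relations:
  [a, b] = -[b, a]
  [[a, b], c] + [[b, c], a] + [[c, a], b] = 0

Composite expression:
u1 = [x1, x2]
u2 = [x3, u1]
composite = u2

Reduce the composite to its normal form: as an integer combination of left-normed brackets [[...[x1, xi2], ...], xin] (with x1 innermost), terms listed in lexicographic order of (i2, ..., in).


-[[x1, x2], x3]


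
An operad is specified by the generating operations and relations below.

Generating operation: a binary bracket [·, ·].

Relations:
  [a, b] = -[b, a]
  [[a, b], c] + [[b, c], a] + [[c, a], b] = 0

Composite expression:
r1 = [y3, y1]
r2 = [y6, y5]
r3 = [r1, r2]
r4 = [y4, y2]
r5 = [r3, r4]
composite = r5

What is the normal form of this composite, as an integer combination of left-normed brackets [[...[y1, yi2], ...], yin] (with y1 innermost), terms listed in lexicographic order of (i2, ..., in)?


Antisymmetry and Jacobi reduce to y1-anchored left-normed brackets.
Composite bracket: [[[y3, y1], [y6, y5]], [y4, y2]]
Under [a, b] = ab - ba we get 32 signed associative words (2^5 = 32).
The y1-initial words carry the normal form:
  word y1y3y5y6y2y4 has sign -1, contributing -[[[[[y1, y3], y5], y6], y2], y4]
  word y1y3y5y6y4y2 has sign +1, contributing +[[[[[y1, y3], y5], y6], y4], y2]
  word y1y3y6y5y2y4 has sign +1, contributing +[[[[[y1, y3], y6], y5], y2], y4]
  word y1y3y6y5y4y2 has sign -1, contributing -[[[[[y1, y3], y6], y5], y4], y2]

-[[[[[y1, y3], y5], y6], y2], y4] + [[[[[y1, y3], y5], y6], y4], y2] + [[[[[y1, y3], y6], y5], y2], y4] - [[[[[y1, y3], y6], y5], y4], y2]


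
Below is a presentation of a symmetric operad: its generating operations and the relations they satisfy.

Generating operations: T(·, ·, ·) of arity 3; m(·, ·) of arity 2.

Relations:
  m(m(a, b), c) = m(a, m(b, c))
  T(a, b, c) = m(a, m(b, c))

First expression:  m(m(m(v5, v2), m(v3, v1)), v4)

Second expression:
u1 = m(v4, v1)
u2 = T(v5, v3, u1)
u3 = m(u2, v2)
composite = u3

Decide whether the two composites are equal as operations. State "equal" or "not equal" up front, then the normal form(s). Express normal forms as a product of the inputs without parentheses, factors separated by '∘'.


not equal; first: v5 ∘ v2 ∘ v3 ∘ v1 ∘ v4; second: v5 ∘ v3 ∘ v4 ∘ v1 ∘ v2


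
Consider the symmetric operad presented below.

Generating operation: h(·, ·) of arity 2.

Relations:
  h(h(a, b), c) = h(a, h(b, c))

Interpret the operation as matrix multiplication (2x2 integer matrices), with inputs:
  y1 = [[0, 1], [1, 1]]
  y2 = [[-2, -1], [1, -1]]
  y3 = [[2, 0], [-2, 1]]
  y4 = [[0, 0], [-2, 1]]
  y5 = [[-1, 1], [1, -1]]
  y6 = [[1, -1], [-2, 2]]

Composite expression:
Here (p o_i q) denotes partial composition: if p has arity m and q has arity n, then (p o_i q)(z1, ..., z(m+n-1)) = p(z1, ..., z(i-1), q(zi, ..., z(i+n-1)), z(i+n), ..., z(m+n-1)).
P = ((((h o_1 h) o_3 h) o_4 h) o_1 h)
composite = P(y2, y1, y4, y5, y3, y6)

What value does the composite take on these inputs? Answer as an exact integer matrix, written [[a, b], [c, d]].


[[-54, 54], [0, 0]]


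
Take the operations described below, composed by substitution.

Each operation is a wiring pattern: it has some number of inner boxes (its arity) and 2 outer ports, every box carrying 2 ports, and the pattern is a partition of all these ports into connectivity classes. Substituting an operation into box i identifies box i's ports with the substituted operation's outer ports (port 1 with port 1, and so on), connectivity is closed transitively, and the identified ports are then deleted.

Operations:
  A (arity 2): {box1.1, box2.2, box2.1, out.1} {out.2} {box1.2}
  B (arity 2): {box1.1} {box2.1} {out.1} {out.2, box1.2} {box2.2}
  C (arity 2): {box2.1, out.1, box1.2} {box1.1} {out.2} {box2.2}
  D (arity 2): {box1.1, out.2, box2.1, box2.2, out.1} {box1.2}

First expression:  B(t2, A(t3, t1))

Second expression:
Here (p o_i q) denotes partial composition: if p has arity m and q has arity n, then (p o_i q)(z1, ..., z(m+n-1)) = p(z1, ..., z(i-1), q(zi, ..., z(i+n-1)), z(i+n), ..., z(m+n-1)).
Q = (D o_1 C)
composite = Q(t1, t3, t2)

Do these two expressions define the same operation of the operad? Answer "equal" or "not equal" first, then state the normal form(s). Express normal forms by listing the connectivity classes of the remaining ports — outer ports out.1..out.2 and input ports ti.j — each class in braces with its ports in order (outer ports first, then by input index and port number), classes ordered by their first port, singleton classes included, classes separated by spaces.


not equal: they reduce to {out.1} {out.2, t2.2} {t1.1, t1.2, t3.1} {t2.1} {t3.2} and {out.1, out.2, t1.2, t2.1, t2.2, t3.1} {t1.1} {t3.2}


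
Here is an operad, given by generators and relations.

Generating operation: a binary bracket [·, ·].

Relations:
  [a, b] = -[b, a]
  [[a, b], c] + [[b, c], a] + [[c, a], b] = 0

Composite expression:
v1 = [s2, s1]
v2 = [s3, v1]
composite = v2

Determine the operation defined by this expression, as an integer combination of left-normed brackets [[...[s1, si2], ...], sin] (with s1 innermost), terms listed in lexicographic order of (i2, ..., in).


[[s1, s2], s3]

Antisymmetry and Jacobi reduce to s1-anchored left-normed brackets.
Composite bracket: [s3, [s2, s1]]
Each bracket splits as ab - ba, giving 4 signed words (2^2 = 4).
Coefficients come from the s1-initial words:
  sign of s1s2s3 is +1, so it contributes +[[s1, s2], s3]


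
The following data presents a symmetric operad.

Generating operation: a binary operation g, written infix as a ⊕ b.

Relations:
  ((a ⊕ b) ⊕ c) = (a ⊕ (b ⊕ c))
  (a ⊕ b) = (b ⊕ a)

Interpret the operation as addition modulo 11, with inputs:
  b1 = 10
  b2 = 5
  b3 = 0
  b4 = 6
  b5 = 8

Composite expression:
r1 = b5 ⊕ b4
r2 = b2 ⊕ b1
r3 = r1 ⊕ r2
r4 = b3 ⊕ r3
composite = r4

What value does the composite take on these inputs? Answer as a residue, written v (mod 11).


7 (mod 11)

(b5 ⊕ b4) = 3
(b2 ⊕ b1) = 4
((b5 ⊕ b4) ⊕ (b2 ⊕ b1)) = 7
(b3 ⊕ ((b5 ⊕ b4) ⊕ (b2 ⊕ b1))) = 7


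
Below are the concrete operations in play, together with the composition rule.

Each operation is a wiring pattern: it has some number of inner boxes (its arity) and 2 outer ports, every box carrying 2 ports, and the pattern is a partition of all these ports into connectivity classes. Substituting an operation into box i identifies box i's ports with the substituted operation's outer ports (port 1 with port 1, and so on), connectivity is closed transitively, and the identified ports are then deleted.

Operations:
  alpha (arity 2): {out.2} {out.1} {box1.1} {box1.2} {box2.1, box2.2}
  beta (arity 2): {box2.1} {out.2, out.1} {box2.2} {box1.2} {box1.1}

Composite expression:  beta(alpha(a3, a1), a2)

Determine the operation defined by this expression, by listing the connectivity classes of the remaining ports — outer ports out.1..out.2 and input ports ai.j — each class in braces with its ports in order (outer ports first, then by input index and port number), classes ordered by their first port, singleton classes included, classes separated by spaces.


{out.1, out.2} {a1.1, a1.2} {a2.1} {a2.2} {a3.1} {a3.2}

Two ports join when wires chain via beta-identified ports.
through alpha, on inputs (a3, a1): {out.1} {out.2} {a1.1, a1.2} {a3.1} {a3.2} (out.j = stage outer ports)
through beta, on inputs (a3, a1, a2): {out.1, out.2} {a1.1, a1.2} {a2.1} {a2.2} {a3.1} {a3.2} (out.j = stage outer ports)


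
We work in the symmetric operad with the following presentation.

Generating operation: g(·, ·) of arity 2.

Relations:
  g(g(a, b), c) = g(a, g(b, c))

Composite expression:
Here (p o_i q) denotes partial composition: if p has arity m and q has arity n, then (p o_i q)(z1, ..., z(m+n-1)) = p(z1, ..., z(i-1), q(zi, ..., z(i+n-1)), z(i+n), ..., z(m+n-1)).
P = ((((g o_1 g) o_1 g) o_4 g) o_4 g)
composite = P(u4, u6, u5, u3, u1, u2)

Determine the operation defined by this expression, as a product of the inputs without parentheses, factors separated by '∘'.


u4 ∘ u6 ∘ u5 ∘ u3 ∘ u1 ∘ u2

Associativity of g dissolves the nesting; only the u-input order survives.
g(u4, u6) reduces to u4 ∘ u6
g(g(u4, u6), u5) reduces to u4 ∘ u6 ∘ u5
g(u3, u1) reduces to u3 ∘ u1
g(g(u3, u1), u2) reduces to u3 ∘ u1 ∘ u2
g(g(g(u4, u6), u5), g(g(u3, u1), u2)) reduces to u4 ∘ u6 ∘ u5 ∘ u3 ∘ u1 ∘ u2


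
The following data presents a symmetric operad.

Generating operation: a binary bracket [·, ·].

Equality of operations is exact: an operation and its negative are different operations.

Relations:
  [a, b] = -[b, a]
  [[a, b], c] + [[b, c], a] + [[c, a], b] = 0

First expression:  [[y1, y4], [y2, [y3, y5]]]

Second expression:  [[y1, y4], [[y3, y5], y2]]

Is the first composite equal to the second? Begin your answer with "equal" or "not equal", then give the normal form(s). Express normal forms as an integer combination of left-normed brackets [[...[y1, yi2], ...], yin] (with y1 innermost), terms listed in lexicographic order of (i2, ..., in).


not equal — first [[[[y1, y4], y2], y3], y5] - [[[[y1, y4], y2], y5], y3] - [[[[y1, y4], y3], y5], y2] + [[[[y1, y4], y5], y3], y2], second -[[[[y1, y4], y2], y3], y5] + [[[[y1, y4], y2], y5], y3] + [[[[y1, y4], y3], y5], y2] - [[[[y1, y4], y5], y3], y2]

In normal form, the first expression is [[[[y1, y4], y2], y3], y5] - [[[[y1, y4], y2], y5], y3] - [[[[y1, y4], y3], y5], y2] + [[[[y1, y4], y5], y3], y2]
In normal form, the second expression is -[[[[y1, y4], y2], y3], y5] + [[[[y1, y4], y2], y5], y3] + [[[[y1, y4], y3], y5], y2] - [[[[y1, y4], y5], y3], y2]
The forms do not match — not equal.


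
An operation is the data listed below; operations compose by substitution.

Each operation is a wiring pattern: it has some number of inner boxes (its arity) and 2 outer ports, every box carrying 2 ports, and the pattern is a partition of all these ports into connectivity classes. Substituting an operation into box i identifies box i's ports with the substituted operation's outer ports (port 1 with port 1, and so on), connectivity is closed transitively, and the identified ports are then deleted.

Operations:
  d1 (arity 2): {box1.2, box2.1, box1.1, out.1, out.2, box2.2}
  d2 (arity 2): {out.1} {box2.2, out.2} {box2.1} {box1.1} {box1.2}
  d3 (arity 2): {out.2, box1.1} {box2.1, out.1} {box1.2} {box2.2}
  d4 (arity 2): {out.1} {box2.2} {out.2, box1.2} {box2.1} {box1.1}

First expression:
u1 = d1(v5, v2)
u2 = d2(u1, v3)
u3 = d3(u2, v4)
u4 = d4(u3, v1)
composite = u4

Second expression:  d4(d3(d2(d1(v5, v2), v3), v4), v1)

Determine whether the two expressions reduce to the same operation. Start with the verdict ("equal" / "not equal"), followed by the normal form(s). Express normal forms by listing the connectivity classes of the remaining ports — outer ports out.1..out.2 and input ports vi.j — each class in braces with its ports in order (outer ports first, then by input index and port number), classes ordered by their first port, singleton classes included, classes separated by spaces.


Reducing the first expression gives {out.1} {out.2} {v1.1} {v1.2} {v2.1, v2.2, v5.1, v5.2} {v3.1} {v3.2} {v4.1} {v4.2}
Reducing the second expression gives {out.1} {out.2} {v1.1} {v1.2} {v2.1, v2.2, v5.1, v5.2} {v3.1} {v3.2} {v4.1} {v4.2}
Same normal form: equal.

equal — both sides give {out.1} {out.2} {v1.1} {v1.2} {v2.1, v2.2, v5.1, v5.2} {v3.1} {v3.2} {v4.1} {v4.2}


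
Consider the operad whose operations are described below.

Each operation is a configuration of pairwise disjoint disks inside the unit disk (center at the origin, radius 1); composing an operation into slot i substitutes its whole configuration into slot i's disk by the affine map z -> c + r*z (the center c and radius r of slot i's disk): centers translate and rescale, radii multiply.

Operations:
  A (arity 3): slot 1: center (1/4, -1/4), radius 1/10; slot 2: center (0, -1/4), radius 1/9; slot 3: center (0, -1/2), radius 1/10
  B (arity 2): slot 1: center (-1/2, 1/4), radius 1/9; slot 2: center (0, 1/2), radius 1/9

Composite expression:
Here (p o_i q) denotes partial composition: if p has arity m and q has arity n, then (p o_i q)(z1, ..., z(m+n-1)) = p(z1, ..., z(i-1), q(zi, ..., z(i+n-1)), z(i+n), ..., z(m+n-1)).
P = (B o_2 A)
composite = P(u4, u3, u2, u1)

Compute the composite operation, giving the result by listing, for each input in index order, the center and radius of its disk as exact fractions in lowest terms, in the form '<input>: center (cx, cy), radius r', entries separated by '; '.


u1: center (0, 4/9), radius 1/90; u2: center (0, 17/36), radius 1/81; u3: center (1/36, 17/36), radius 1/90; u4: center (-1/2, 1/4), radius 1/9

Each u-disk chains the slot maps above it in B; radii multiply.
u4: after 1 affine step, its disk has center (-1/2, 1/4), radius 1/9
u3: after 2 affine steps, its disk has center (1/36, 17/36), radius 1/90
u2: after 2 affine steps, its disk has center (0, 17/36), radius 1/81
u1: after 2 affine steps, its disk has center (0, 4/9), radius 1/90


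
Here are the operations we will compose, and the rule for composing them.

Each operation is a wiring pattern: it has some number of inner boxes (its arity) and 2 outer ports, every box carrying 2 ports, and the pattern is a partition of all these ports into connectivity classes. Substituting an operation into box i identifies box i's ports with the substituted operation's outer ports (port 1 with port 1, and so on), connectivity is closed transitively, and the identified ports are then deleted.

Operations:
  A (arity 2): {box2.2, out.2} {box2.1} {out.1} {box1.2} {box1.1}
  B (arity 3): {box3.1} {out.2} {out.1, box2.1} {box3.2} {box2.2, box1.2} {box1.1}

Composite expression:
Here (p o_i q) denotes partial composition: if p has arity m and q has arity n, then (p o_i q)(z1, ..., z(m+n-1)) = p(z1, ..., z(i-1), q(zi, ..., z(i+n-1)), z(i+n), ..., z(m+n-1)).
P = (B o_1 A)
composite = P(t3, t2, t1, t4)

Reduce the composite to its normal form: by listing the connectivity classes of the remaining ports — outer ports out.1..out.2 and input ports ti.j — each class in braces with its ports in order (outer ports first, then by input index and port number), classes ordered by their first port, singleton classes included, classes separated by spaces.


{out.1, t1.1} {out.2} {t1.2, t2.2} {t2.1} {t3.1} {t3.2} {t4.1} {t4.2}

Reachability decides: close wires over B-identified ports.
stage A: inputs (t3, t2), connectivity {out.1} {out.2, t2.2} {t2.1} {t3.1} {t3.2}, out.j its boundary
stage B: inputs (t3, t2, t1, t4), connectivity {out.1, t1.1} {out.2} {t1.2, t2.2} {t2.1} {t3.1} {t3.2} {t4.1} {t4.2}, out.j its boundary


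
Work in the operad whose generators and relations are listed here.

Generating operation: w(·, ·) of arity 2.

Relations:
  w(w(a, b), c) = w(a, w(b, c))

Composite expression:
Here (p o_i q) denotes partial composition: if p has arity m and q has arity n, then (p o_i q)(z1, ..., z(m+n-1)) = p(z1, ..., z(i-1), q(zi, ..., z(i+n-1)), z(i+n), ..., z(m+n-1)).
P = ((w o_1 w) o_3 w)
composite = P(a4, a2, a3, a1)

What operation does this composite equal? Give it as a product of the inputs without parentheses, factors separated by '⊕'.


Under associativity of w, the answer is the a's in reading order.
w(a4, a2) linearizes to a4 ⊕ a2
w(a3, a1) linearizes to a3 ⊕ a1
w(w(a4, a2), w(a3, a1)) linearizes to a4 ⊕ a2 ⊕ a3 ⊕ a1

a4 ⊕ a2 ⊕ a3 ⊕ a1


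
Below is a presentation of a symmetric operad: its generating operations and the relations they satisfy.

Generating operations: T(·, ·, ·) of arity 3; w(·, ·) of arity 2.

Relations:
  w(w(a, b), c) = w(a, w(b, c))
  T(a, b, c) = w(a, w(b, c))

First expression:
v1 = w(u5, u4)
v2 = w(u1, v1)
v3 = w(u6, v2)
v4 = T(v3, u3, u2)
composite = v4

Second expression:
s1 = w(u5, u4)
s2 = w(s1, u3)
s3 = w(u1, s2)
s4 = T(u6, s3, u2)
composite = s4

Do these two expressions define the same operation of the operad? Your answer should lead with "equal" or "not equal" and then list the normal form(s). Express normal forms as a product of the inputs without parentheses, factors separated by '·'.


equal; the common form is u6 · u1 · u5 · u4 · u3 · u2

The first expression, normalized: u6 · u1 · u5 · u4 · u3 · u2
The second expression, normalized: u6 · u1 · u5 · u4 · u3 · u2
The normal forms match — equal.


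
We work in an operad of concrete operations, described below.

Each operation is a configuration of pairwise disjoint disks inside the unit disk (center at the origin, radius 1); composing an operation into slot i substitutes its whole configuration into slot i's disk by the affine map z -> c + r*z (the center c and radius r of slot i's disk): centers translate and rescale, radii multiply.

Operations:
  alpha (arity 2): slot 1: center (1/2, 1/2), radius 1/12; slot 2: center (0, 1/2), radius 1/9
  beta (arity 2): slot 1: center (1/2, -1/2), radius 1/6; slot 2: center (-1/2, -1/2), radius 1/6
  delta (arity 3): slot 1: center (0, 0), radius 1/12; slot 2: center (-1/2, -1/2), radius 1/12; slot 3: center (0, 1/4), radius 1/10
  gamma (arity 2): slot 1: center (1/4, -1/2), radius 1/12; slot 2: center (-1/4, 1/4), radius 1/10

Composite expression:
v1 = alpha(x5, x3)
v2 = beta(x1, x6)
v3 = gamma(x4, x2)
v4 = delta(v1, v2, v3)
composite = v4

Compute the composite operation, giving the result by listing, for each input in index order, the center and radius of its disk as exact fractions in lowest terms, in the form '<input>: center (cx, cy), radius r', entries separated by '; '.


Only the slot chain above each x matters under delta; compose those maps.
for x5, the 2-step affine chain lands on center (1/24, 1/24), radius 1/144
for x3, the 2-step affine chain lands on center (0, 1/24), radius 1/108
for x1, the 2-step affine chain lands on center (-11/24, -13/24), radius 1/72
for x6, the 2-step affine chain lands on center (-13/24, -13/24), radius 1/72
for x4, the 2-step affine chain lands on center (1/40, 1/5), radius 1/120
for x2, the 2-step affine chain lands on center (-1/40, 11/40), radius 1/100

x1: center (-11/24, -13/24), radius 1/72; x2: center (-1/40, 11/40), radius 1/100; x3: center (0, 1/24), radius 1/108; x4: center (1/40, 1/5), radius 1/120; x5: center (1/24, 1/24), radius 1/144; x6: center (-13/24, -13/24), radius 1/72


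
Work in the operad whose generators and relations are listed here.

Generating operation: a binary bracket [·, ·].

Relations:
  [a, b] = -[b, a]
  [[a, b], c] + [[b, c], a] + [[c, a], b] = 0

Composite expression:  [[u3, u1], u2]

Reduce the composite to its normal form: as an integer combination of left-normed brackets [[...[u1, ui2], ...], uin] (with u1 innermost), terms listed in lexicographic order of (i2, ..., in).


-[[u1, u3], u2]


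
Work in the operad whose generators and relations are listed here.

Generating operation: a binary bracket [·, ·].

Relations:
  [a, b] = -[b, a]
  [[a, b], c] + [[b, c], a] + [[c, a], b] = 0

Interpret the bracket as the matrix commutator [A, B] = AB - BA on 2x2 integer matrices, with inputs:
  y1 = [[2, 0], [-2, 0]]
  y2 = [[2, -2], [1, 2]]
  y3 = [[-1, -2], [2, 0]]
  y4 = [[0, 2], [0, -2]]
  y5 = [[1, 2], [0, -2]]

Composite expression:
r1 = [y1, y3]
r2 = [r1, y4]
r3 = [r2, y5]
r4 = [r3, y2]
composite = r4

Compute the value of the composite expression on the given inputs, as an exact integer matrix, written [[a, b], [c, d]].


[y1, y3] = [[-4, -4], [-2, 4]]
[[y1, y3], y4] = [[4, -8], [-4, -4]]
[[[y1, y3], y4], y5] = [[8, 40], [-12, -8]]
[[[[y1, y3], y4], y5], y2] = [[16, -32], [-16, -16]]

[[16, -32], [-16, -16]]


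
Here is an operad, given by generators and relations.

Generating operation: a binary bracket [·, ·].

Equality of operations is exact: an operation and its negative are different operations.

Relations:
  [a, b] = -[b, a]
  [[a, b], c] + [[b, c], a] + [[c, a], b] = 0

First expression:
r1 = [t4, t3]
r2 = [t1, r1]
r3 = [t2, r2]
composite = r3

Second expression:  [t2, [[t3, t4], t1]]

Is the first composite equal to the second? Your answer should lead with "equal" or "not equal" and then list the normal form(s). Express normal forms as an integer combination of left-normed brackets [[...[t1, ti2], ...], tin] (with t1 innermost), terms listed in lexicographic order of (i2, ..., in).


equal; the common form is [[[t1, t3], t4], t2] - [[[t1, t4], t3], t2]

The first expression, normalized: [[[t1, t3], t4], t2] - [[[t1, t4], t3], t2]
The second expression, normalized: [[[t1, t3], t4], t2] - [[[t1, t4], t3], t2]
One common form — equal.


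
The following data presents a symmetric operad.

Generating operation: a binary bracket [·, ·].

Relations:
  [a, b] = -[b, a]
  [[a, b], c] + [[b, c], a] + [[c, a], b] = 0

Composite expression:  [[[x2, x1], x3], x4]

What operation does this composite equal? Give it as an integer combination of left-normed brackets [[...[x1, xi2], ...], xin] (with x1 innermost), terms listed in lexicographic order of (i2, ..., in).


In the tensor algebra, words opening x1 carry the x1-anchored form.
Composite bracket: [[[x2, x1], x3], x4]
Under [a, b] = ab - ba we get 8 signed associative words (2^3 = 8).
The x1-initial words carry the normal form:
  x1x2x3x4 appears with sign -1, giving the term -[[[x1, x2], x3], x4]

-[[[x1, x2], x3], x4]


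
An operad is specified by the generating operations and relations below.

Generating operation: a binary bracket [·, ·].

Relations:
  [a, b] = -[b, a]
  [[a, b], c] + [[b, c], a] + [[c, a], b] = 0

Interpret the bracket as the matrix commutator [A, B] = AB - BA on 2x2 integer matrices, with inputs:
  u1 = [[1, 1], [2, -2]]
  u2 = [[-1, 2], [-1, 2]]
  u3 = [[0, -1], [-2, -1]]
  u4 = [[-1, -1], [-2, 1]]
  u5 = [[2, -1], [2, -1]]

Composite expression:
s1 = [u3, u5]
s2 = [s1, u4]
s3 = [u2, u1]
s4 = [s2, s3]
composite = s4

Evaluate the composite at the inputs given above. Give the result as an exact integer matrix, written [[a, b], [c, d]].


[u3, u5] = [[-4, 2], [-8, 4]]
[[u3, u5], u4] = [[-12, 12], [0, 12]]
[u2, u1] = [[5, -9], [3, -5]]
[[[u3, u5], u4], [u2, u1]] = [[36, 96], [72, -36]]

[[36, 96], [72, -36]]


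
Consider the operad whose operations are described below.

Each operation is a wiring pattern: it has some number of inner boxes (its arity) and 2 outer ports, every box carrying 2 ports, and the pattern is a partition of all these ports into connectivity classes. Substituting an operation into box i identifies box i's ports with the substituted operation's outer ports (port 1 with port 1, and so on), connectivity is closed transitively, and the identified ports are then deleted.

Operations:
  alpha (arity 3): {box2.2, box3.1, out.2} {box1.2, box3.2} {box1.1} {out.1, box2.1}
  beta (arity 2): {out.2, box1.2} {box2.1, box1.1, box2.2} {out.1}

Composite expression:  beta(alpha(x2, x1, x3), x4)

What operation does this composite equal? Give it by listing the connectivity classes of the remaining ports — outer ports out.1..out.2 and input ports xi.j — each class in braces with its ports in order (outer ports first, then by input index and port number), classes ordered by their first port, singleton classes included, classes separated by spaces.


After gluing at beta, chains via deleted ports link the x-ports.
through alpha, on inputs (x2, x1, x3): {out.1, x1.1} {out.2, x1.2, x3.1} {x2.1} {x2.2, x3.2} (out.j = stage outer ports)
through beta, on inputs (x2, x1, x3, x4): {out.1} {out.2, x1.2, x3.1} {x1.1, x4.1, x4.2} {x2.1} {x2.2, x3.2} (out.j = stage outer ports)

{out.1} {out.2, x1.2, x3.1} {x1.1, x4.1, x4.2} {x2.1} {x2.2, x3.2}


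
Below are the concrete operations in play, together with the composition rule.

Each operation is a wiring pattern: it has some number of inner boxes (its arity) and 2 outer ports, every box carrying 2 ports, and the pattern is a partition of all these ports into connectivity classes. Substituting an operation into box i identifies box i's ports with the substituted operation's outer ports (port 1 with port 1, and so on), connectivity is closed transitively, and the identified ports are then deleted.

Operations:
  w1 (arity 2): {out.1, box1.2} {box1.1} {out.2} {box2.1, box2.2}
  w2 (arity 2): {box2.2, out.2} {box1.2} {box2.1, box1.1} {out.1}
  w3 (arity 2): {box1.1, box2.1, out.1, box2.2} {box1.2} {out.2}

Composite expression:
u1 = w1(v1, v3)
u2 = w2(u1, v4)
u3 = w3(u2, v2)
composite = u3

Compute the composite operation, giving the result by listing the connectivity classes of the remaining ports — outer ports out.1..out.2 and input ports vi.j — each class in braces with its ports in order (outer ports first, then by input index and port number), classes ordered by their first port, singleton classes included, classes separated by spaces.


Treat the ports identified at w3 as solder joints: merge, then drop.
the subtree at w1 composes to {out.1, v1.2} {out.2} {v1.1} {v3.1, v3.2} on (v1, v3); out.j = own outer ports
the subtree at w2 composes to {out.1} {out.2, v4.2} {v1.1} {v1.2, v4.1} {v3.1, v3.2} on (v1, v3, v4); out.j = own outer ports
the subtree at w3 composes to {out.1, v2.1, v2.2} {out.2} {v1.1} {v1.2, v4.1} {v3.1, v3.2} {v4.2} on (v1, v3, v4, v2); out.j = own outer ports

{out.1, v2.1, v2.2} {out.2} {v1.1} {v1.2, v4.1} {v3.1, v3.2} {v4.2}


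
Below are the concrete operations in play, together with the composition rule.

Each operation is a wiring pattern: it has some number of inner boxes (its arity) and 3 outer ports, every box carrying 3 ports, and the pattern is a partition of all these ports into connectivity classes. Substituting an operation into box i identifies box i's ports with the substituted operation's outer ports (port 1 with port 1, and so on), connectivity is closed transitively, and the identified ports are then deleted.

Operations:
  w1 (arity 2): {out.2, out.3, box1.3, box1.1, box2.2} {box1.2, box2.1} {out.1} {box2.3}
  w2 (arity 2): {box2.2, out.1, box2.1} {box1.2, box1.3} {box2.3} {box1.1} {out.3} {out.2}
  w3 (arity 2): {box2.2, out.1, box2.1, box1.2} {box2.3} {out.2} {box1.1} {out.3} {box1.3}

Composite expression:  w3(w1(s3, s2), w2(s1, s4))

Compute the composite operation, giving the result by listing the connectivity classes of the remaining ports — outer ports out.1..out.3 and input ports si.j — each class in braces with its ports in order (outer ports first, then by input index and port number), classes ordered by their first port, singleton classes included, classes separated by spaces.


Connectivity passes through glued w3-boundaries; trace each wire chain.
stage w1: inputs (s3, s2), connectivity {out.1} {out.2, out.3, s2.2, s3.1, s3.3} {s2.1, s3.2} {s2.3}, out.j its boundary
stage w2: inputs (s1, s4), connectivity {out.1, s4.1, s4.2} {out.2} {out.3} {s1.1} {s1.2, s1.3} {s4.3}, out.j its boundary
stage w3: inputs (s3, s2, s1, s4), connectivity {out.1, s2.2, s3.1, s3.3, s4.1, s4.2} {out.2} {out.3} {s1.1} {s1.2, s1.3} {s2.1, s3.2} {s2.3} {s4.3}, out.j its boundary

{out.1, s2.2, s3.1, s3.3, s4.1, s4.2} {out.2} {out.3} {s1.1} {s1.2, s1.3} {s2.1, s3.2} {s2.3} {s4.3}


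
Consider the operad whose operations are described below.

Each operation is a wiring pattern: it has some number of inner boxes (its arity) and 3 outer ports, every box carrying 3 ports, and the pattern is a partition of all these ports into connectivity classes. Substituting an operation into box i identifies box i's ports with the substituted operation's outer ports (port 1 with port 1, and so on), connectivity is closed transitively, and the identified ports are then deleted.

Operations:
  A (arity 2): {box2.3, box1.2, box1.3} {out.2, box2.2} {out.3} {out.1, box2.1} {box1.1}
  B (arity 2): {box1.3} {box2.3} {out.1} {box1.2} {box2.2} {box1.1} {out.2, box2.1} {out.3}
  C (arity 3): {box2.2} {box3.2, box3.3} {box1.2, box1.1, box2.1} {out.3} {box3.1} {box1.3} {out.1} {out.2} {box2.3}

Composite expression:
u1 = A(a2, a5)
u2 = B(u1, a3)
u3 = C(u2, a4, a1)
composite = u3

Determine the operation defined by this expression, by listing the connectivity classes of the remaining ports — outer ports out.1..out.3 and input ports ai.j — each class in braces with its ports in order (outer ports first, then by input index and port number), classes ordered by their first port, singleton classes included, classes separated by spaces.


{out.1} {out.2} {out.3} {a1.1} {a1.2, a1.3} {a2.1} {a2.2, a2.3, a5.3} {a3.1, a4.1} {a3.2} {a3.3} {a4.2} {a4.3} {a5.1} {a5.2}

Substituting into C glues patterns; closure does the rest.
through A, on inputs (a2, a5): {out.1, a5.1} {out.2, a5.2} {out.3} {a2.1} {a2.2, a2.3, a5.3} (out.j = stage outer ports)
through B, on inputs (a2, a5, a3): {out.1} {out.2, a3.1} {out.3} {a2.1} {a2.2, a2.3, a5.3} {a3.2} {a3.3} {a5.1} {a5.2} (out.j = stage outer ports)
through C, on inputs (a2, a5, a3, a4, a1): {out.1} {out.2} {out.3} {a1.1} {a1.2, a1.3} {a2.1} {a2.2, a2.3, a5.3} {a3.1, a4.1} {a3.2} {a3.3} {a4.2} {a4.3} {a5.1} {a5.2} (out.j = stage outer ports)


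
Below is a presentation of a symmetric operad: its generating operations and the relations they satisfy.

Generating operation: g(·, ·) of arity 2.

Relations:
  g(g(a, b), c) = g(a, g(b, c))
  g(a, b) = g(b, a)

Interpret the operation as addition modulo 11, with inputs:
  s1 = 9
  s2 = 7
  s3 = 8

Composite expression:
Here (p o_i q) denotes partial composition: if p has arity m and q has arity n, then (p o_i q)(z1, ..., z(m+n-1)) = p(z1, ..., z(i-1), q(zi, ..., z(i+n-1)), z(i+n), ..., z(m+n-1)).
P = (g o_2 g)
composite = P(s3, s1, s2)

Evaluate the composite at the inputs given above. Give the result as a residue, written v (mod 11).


g(s1, s2) = 5
g(s3, g(s1, s2)) = 2

2 (mod 11)


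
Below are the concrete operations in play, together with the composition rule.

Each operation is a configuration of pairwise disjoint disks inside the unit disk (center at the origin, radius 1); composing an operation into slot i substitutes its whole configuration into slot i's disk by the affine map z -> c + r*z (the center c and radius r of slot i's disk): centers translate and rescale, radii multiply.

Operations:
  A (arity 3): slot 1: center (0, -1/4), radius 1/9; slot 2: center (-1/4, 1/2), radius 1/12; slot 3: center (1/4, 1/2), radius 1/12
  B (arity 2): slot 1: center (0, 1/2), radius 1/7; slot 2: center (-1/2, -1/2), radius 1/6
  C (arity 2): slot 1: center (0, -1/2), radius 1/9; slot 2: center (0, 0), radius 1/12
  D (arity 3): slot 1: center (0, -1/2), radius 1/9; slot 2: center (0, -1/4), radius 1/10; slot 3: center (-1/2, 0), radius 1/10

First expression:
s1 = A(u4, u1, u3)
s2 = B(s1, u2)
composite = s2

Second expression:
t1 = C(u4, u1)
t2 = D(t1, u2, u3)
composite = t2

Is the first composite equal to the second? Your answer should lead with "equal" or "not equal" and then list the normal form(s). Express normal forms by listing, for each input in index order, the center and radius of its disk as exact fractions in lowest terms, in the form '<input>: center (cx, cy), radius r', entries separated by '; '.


In normal form, the first expression is u1: center (-1/28, 4/7), radius 1/84; u2: center (-1/2, -1/2), radius 1/6; u3: center (1/28, 4/7), radius 1/84; u4: center (0, 13/28), radius 1/63
In normal form, the second expression is u1: center (0, -1/2), radius 1/108; u2: center (0, -1/4), radius 1/10; u3: center (-1/2, 0), radius 1/10; u4: center (0, -5/9), radius 1/81
Different reductions; not equal.

not equal — first u1: center (-1/28, 4/7), radius 1/84; u2: center (-1/2, -1/2), radius 1/6; u3: center (1/28, 4/7), radius 1/84; u4: center (0, 13/28), radius 1/63, second u1: center (0, -1/2), radius 1/108; u2: center (0, -1/4), radius 1/10; u3: center (-1/2, 0), radius 1/10; u4: center (0, -5/9), radius 1/81
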